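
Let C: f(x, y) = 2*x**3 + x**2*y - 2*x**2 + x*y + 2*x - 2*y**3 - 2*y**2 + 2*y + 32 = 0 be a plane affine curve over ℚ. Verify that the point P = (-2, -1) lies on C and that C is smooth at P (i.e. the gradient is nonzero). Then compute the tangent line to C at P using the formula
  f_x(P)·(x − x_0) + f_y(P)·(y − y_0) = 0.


Tangent line at P: 37*x + 2*y + 76 = 0.

Step 1: f(-2, -1) = 0, so P lies on C.
Step 2: partial derivatives
  f_x(x, y) = 6*x**2 + 2*x*y - 4*x + y + 2, f_y(x, y) = x**2 + x - 6*y**2 - 4*y + 2.
  f_x(P) = 37, f_y(P) = 2 (gradient nonzero, so P is smooth).
Step 3: tangent line at P: 37·(x − -2) + 2·(y − -1) = 0.
Expanding: 37*x + 2*y + 76 = 0.


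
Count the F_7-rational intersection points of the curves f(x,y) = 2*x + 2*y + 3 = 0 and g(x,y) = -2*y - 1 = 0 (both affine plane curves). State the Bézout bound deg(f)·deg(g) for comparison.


Common zeros: {(6, 3)}; count = 1; Bézout bound = 1.

deg(f) = 1, deg(g) = 1, so Bézout bound = 1.
Scan x ∈ F_7. For each x, list the y ∈ F_7 with f(x, y) ≡ 0 and those with g(x, y) ≡ 0 (mod 7); the common zeros in that column are the intersection.
  x = 0: f ≡ 0 at y ∈ {2}; g ≡ 0 at y ∈ {3}; common: ∅.
  x = 1: f ≡ 0 at y ∈ {1}; g ≡ 0 at y ∈ {3}; common: ∅.
  x = 2: f ≡ 0 at y ∈ {0}; g ≡ 0 at y ∈ {3}; common: ∅.
  x = 3: f ≡ 0 at y ∈ {6}; g ≡ 0 at y ∈ {3}; common: ∅.
  x = 4: f ≡ 0 at y ∈ {5}; g ≡ 0 at y ∈ {3}; common: ∅.
  x = 5: f ≡ 0 at y ∈ {4}; g ≡ 0 at y ∈ {3}; common: ∅.
  x = 6: f ≡ 0 at y ∈ {3}; g ≡ 0 at y ∈ {3}; common: {3}.
Collecting: common zeros = {(6, 3)}, so the count is 1.
Comparison with the Bézout bound: 1 ≤ 1 = deg(f)·deg(g), as expected for curves with no common component (the bound is attained).


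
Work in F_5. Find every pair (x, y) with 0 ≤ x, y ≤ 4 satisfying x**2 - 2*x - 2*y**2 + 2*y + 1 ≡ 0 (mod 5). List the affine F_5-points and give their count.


Affine F_5-points: {(1, 0), (1, 1), (3, 2), (3, 4), (4, 2), (4, 4)}; count = 6.

For each of the 25 pairs (x, y) ∈ F_5², evaluate f(x, y) mod 5. Record the zeros.
  x = 0: [0↦1, 1↦1, 2↦2, 3↦4, 4↦2]  zeros at y ∈ ∅
  x = 1: [0↦0, 1↦0, 2↦1, 3↦3, 4↦1]  zeros at y ∈ {0, 1}
  x = 2: [0↦1, 1↦1, 2↦2, 3↦4, 4↦2]  zeros at y ∈ ∅
  x = 3: [0↦4, 1↦4, 2↦0, 3↦2, 4↦0]  zeros at y ∈ {2, 4}
  x = 4: [0↦4, 1↦4, 2↦0, 3↦2, 4↦0]  zeros at y ∈ {2, 4}
Collecting zeros: affine points = {(1, 0), (1, 1), (3, 2), (3, 4), (4, 2), (4, 4)}.
Total count |C(F_5)_aff| = 6.


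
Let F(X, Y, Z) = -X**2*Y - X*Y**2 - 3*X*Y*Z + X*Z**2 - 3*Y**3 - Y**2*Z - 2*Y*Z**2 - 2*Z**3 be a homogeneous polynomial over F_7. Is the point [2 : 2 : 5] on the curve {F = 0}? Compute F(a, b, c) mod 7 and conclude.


F(2,2,5) ≡ 0 (mod 7); P is on the curve.

Evaluate F(2, 2, 5) term-by-term (mod 7).
  -X**2*Y ↦ -1·4·2·1 = -8
  -X*Y**2 ↦ -1·2·4·1 = -8
  -3*X*Y*Z ↦ -3·2·2·5 = -60
  X*Z**2 ↦ 1·2·1·25 = 50
  -3*Y**3 ↦ -3·1·8·1 = -24
  -Y**2*Z ↦ -1·1·4·5 = -20
  -2*Y*Z**2 ↦ -2·1·2·25 = -100
  -2*Z**3 ↦ -2·1·1·125 = -250
Sum: F(2, 2, 5) = (-8) + (-8) + (-60) + (50) + (-24) + (-20) + (-100) + (-250) = -420.
Reducing mod 7: -420 ≡ 0 (mod 7).
Since F(a, b, c) ≡ 0 (mod 7), P lies on the curve.


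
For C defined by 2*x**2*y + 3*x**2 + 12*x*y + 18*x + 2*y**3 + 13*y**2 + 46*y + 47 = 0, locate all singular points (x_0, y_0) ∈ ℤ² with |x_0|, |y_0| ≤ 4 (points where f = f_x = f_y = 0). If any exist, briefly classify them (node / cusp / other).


Singular points: {(-3, -2)}; classification: node.

Compute partial derivatives:
  f_x = 4*x*y + 6*x + 12*y + 18.
  f_y = 2*x**2 + 12*x + 6*y**2 + 26*y + 46.
Scan x_0 ∈ {−4, ..., 4}. For each x_0, f_y(x_0, y) is a polynomial in y; find its integer roots y ∈ {−4, ..., 4}, then test f_x and f at those candidates.
  x = -4: f_y(-4, y) = 6*y**2 + 26*y + 30; no integer root y with |y| ≤ 4.
  x = -3: f_y(-3, y) = 6*y**2 + 26*y + 28; vanishes at y ∈ {-2}. (-3, -2): f_x = 0, f = 0 — SINGULAR.
  x = -2: f_y(-2, y) = 6*y**2 + 26*y + 30; no integer root y with |y| ≤ 4.
  x = -1: f_y(-1, y) = 6*y**2 + 26*y + 36; no integer root y with |y| ≤ 4.
  x = 0: f_y(0, y) = 6*y**2 + 26*y + 46; no integer root y with |y| ≤ 4.
  x = 1: f_y(1, y) = 6*y**2 + 26*y + 60; no integer root y with |y| ≤ 4.
  x = 2: f_y(2, y) = 6*y**2 + 26*y + 78; no integer root y with |y| ≤ 4.
  x = 3: f_y(3, y) = 6*y**2 + 26*y + 100; no integer root y with |y| ≤ 4.
  x = 4: f_y(4, y) = 6*y**2 + 26*y + 126; no integer root y with |y| ≤ 4.
Only singular point on the grid: (-3, -2).
Classify: substitute x = -3 + u, y = -2 + v and expand: f = 2*u**2*v - u**2 + 2*v**3 + v**2.
No constant or linear terms (consistent with a singular point). Quadratic part: -u**2 + v**2. Cubic part: 2*u**2*v + 2*v**3.
The quadratic part v**2 - u**2 = (v − u)(v + u) splits into two distinct linear factors, so there are two distinct tangent lines y − -2 = ±(x − -3) — this is a node (ordinary double point).
Classification: node.


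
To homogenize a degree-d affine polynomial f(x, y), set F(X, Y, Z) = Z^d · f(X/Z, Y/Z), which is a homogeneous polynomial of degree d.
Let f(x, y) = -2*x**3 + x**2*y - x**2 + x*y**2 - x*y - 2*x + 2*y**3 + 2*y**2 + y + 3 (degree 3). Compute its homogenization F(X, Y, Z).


F(X, Y, Z) = -2*X**3 + X**2*Y - X**2*Z + X*Y**2 - X*Y*Z - 2*X*Z**2 + 2*Y**3 + 2*Y**2*Z + Y*Z**2 + 3*Z**3

deg(f) = 3.
Substitute x = X/Z, y = Y/Z into f, then multiply by Z^3.
  monomial -2·x^3·y^0 ↦ -2·X^3·Y^0·Z^0.
  monomial 1·x^2·y^1 ↦ 1·X^2·Y^1·Z^0.
  monomial -1·x^2·y^0 ↦ -1·X^2·Y^0·Z^1.
  monomial 1·x^1·y^2 ↦ 1·X^1·Y^2·Z^0.
  monomial -1·x^1·y^1 ↦ -1·X^1·Y^1·Z^1.
  monomial -2·x^1·y^0 ↦ -2·X^1·Y^0·Z^2.
  monomial 2·x^0·y^3 ↦ 2·X^0·Y^3·Z^0.
  monomial 2·x^0·y^2 ↦ 2·X^0·Y^2·Z^1.
  monomial 1·x^0·y^1 ↦ 1·X^0·Y^1·Z^2.
  monomial 3·x^0·y^0 ↦ 3·X^0·Y^0·Z^3.
Collecting: F(X, Y, Z) = -2*X**3 + X**2*Y - X**2*Z + X*Y**2 - X*Y*Z - 2*X*Z**2 + 2*Y**3 + 2*Y**2*Z + Y*Z**2 + 3*Z**3.


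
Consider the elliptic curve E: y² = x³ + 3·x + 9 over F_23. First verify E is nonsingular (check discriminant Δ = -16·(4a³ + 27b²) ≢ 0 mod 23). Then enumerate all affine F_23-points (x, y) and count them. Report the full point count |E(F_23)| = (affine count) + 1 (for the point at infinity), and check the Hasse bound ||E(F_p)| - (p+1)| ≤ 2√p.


Affine points = {(0, 3), (0, 20), (1, 6), (1, 17), (2, 0), (4, 4), (4, 19), (6, 6), (6, 17), (8, 4), (8, 19), (9, 11), (9, 12), (10, 2), (10, 21), (11, 4), (11, 19), (12, 5), (12, 18), (14, 9), (14, 14), (15, 5), (15, 18), (16, 6), (16, 17), (19, 5), (19, 18), (21, 8), (21, 15)}; affine count = 29; |E(F_23)| = 30.

Discriminant check: Δ ∝ 4a³ + 27b² = 4·3³ + 27·9² = 4·27 + 27·81 ≡ 18 (mod 23). Nonzero ⇒ E is nonsingular.
For each x ∈ F_23, compute rhs = x³ + 3·x + 9 mod 23, then count y ∈ F_23 with y² ≡ rhs.
  x = 0: rhs = 9, matching y values: 3, 20 (2 points).
  x = 1: rhs = 13, matching y values: 6, 17 (2 points).
  x = 2: rhs = 0, matching y values: 0 (1 points).
  x = 3: rhs = 22, matching y values: none (0 points).
  x = 4: rhs = 16, matching y values: 4, 19 (2 points).
  x = 5: rhs = 11, matching y values: none (0 points).
  x = 6: rhs = 13, matching y values: 6, 17 (2 points).
  x = 7: rhs = 5, matching y values: none (0 points).
  x = 8: rhs = 16, matching y values: 4, 19 (2 points).
  x = 9: rhs = 6, matching y values: 11, 12 (2 points).
  x = 10: rhs = 4, matching y values: 2, 21 (2 points).
  x = 11: rhs = 16, matching y values: 4, 19 (2 points).
  x = 12: rhs = 2, matching y values: 5, 18 (2 points).
  x = 13: rhs = 14, matching y values: none (0 points).
  x = 14: rhs = 12, matching y values: 9, 14 (2 points).
  x = 15: rhs = 2, matching y values: 5, 18 (2 points).
  x = 16: rhs = 13, matching y values: 6, 17 (2 points).
  x = 17: rhs = 5, matching y values: none (0 points).
  x = 18: rhs = 7, matching y values: none (0 points).
  x = 19: rhs = 2, matching y values: 5, 18 (2 points).
  x = 20: rhs = 19, matching y values: none (0 points).
  x = 21: rhs = 18, matching y values: 8, 15 (2 points).
  x = 22: rhs = 5, matching y values: none (0 points).
Total affine count: 29.
Full point count |E(F_23)| = 29 + 1 = 30.
Hasse bound: |30 − (23+1)| = |6| = 6 ≤ 2√23 ≈ 9.5917 ✓.


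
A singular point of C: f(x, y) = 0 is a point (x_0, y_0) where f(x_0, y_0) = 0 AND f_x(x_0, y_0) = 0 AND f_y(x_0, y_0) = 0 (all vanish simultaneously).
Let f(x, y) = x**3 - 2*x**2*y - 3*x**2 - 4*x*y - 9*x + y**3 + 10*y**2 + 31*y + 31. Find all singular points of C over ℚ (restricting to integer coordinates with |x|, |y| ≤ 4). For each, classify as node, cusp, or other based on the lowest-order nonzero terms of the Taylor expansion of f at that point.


Singular points: {(-1, -3)}; classification: cusp.

Compute partial derivatives:
  f_x = 3*x**2 - 4*x*y - 6*x - 4*y - 9.
  f_y = -2*x**2 - 4*x + 3*y**2 + 20*y + 31.
Scan x_0 ∈ {−4, ..., 4}. For each x_0, f_y(x_0, y) is a polynomial in y; find its integer roots y ∈ {−4, ..., 4}, then test f_x and f at those candidates.
  x = -4: f_y(-4, y) = 3*y**2 + 20*y + 15; no integer root y with |y| ≤ 4.
  x = -3: f_y(-3, y) = 3*y**2 + 20*y + 25; no integer root y with |y| ≤ 4.
  x = -2: f_y(-2, y) = 3*y**2 + 20*y + 31; no integer root y with |y| ≤ 4.
  x = -1: f_y(-1, y) = 3*y**2 + 20*y + 33; vanishes at y ∈ {-3}. (-1, -3): f_x = 0, f = 0 — SINGULAR.
  x = 0: f_y(0, y) = 3*y**2 + 20*y + 31; no integer root y with |y| ≤ 4.
  x = 1: f_y(1, y) = 3*y**2 + 20*y + 25; no integer root y with |y| ≤ 4.
  x = 2: f_y(2, y) = 3*y**2 + 20*y + 15; no integer root y with |y| ≤ 4.
  x = 3: f_y(3, y) = 3*y**2 + 20*y + 1; no integer root y with |y| ≤ 4.
  x = 4: f_y(4, y) = 3*y**2 + 20*y - 17; no integer root y with |y| ≤ 4.
Only singular point on the grid: (-1, -3).
Classify: substitute x = -1 + u, y = -3 + v and expand: f = u**3 - 2*u**2*v + v**3 + v**2.
No constant or linear terms (consistent with a singular point). Quadratic part: v**2. Cubic part: u**3 - 2*u**2*v + v**3.
The quadratic part v**2 is a perfect square, so there is a single (double) tangent line v = 0, i.e. y = -3. Restricting the cubic part to that line (v = 0) leaves u**3 ≠ 0, so f is not divisible by v and the branch is v² ≈ -u**3 to lowest order — this is a cusp.
Classification: cusp.


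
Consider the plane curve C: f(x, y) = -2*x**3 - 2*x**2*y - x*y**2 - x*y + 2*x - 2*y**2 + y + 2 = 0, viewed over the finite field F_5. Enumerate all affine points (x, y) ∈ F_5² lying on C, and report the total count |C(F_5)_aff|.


Affine F_5-points: {(2, 0), (2, 4)}; count = 2.

For each of the 25 pairs (x, y) ∈ F_5², evaluate f(x, y) mod 5. Record the zeros.
  x = 0: [0↦2, 1↦1, 2↦1, 3↦2, 4↦4]  zeros at y ∈ ∅
  x = 1: [0↦2, 1↦2, 2↦1, 3↦4, 4↦1]  zeros at y ∈ ∅
  x = 2: [0↦0, 1↦2, 2↦1, 3↦2, 4↦0]  zeros at y ∈ {0, 4}
  x = 3: [0↦4, 1↦4, 2↦4, 3↦4, 4↦4]  zeros at y ∈ ∅
  x = 4: [0↦2, 1↦1, 2↦3, 3↦3, 4↦1]  zeros at y ∈ ∅
Collecting zeros: affine points = {(2, 0), (2, 4)}.
Total count |C(F_5)_aff| = 2.


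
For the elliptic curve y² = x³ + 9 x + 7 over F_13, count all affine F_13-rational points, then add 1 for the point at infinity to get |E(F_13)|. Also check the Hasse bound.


Affine points = {(1, 2), (1, 11), (3, 3), (3, 10), (4, 4), (4, 9), (6, 2), (6, 11), (7, 6), (7, 7), (12, 6), (12, 7)}; affine count = 12; |E(F_13)| = 13.

Discriminant check: Δ ∝ 4a³ + 27b² = 4·9³ + 27·7² = 4·729 + 27·49 ≡ 1 (mod 13). Nonzero ⇒ E is nonsingular.
For each x ∈ F_13, compute rhs = x³ + 9·x + 7 mod 13, then count y ∈ F_13 with y² ≡ rhs.
  x = 0: rhs = 7, matching y values: none (0 points).
  x = 1: rhs = 4, matching y values: 2, 11 (2 points).
  x = 2: rhs = 7, matching y values: none (0 points).
  x = 3: rhs = 9, matching y values: 3, 10 (2 points).
  x = 4: rhs = 3, matching y values: 4, 9 (2 points).
  x = 5: rhs = 8, matching y values: none (0 points).
  x = 6: rhs = 4, matching y values: 2, 11 (2 points).
  x = 7: rhs = 10, matching y values: 6, 7 (2 points).
  x = 8: rhs = 6, matching y values: none (0 points).
  x = 9: rhs = 11, matching y values: none (0 points).
  x = 10: rhs = 5, matching y values: none (0 points).
  x = 11: rhs = 7, matching y values: none (0 points).
  x = 12: rhs = 10, matching y values: 6, 7 (2 points).
Total affine count: 12.
Full point count |E(F_13)| = 12 + 1 = 13.
Hasse bound: |13 − (13+1)| = |-1| = 1 ≤ 2√13 ≈ 7.2111 ✓.


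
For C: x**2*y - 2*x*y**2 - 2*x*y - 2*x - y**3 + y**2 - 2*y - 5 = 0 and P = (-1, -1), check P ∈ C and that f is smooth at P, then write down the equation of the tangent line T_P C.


Tangent line at P: -8*y - 8 = 0.

Step 1: f(-1, -1) = 0, so P lies on C.
Step 2: partial derivatives
  f_x(x, y) = 2*x*y - 2*y**2 - 2*y - 2, f_y(x, y) = x**2 - 4*x*y - 2*x - 3*y**2 + 2*y - 2.
  f_x(P) = 0, f_y(P) = -8 (gradient nonzero, so P is smooth).
Step 3: tangent line at P: 0·(x − -1) + -8·(y − -1) = 0.
Expanding: -8*y - 8 = 0.


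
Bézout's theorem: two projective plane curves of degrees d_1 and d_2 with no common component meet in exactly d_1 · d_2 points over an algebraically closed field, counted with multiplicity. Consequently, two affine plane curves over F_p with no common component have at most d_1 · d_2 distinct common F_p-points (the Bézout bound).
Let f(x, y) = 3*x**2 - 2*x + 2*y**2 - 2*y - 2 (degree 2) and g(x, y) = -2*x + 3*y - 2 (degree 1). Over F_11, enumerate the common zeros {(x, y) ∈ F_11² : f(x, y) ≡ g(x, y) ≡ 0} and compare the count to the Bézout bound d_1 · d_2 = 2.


Common zeros: {(0, 8), (7, 9)}; count = 2; Bézout bound = 2.

deg(f) = 2, deg(g) = 1, so Bézout bound = 2.
Scan x ∈ F_11. For each x, list the y ∈ F_11 with f(x, y) ≡ 0 and those with g(x, y) ≡ 0 (mod 11); the common zeros in that column are the intersection.
  x = 0: f ≡ 0 at y ∈ {4, 8}; g ≡ 0 at y ∈ {8}; common: {8}.
  x = 1: f ≡ 0 at y ∈ {3, 9}; g ≡ 0 at y ∈ {5}; common: ∅.
  x = 2: f ≡ 0 at y ∈ {6}; g ≡ 0 at y ∈ {2}; common: ∅.
  x = 3: f ≡ 0 at y ∈ ∅; g ≡ 0 at y ∈ {10}; common: ∅.
  x = 4: f ≡ 0 at y ∈ ∅; g ≡ 0 at y ∈ {7}; common: ∅.
  x = 5: f ≡ 0 at y ∈ ∅; g ≡ 0 at y ∈ {4}; common: ∅.
  x = 6: f ≡ 0 at y ∈ {6}; g ≡ 0 at y ∈ {1}; common: ∅.
  x = 7: f ≡ 0 at y ∈ {3, 9}; g ≡ 0 at y ∈ {9}; common: {9}.
  x = 8: f ≡ 0 at y ∈ {4, 8}; g ≡ 0 at y ∈ {6}; common: ∅.
  x = 9: f ≡ 0 at y ∈ ∅; g ≡ 0 at y ∈ {3}; common: ∅.
  x = 10: f ≡ 0 at y ∈ ∅; g ≡ 0 at y ∈ {0}; common: ∅.
Collecting: common zeros = {(0, 8), (7, 9)}, so the count is 2.
Comparison with the Bézout bound: 2 ≤ 2 = deg(f)·deg(g), as expected for curves with no common component (the bound is attained).


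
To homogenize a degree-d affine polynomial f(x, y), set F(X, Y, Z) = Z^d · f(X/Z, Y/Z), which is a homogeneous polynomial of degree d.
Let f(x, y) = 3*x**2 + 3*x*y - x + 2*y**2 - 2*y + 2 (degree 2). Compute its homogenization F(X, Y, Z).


F(X, Y, Z) = 3*X**2 + 3*X*Y - X*Z + 2*Y**2 - 2*Y*Z + 2*Z**2

deg(f) = 2.
Substitute x = X/Z, y = Y/Z into f, then multiply by Z^2.
  monomial 3·x^2·y^0 ↦ 3·X^2·Y^0·Z^0.
  monomial 3·x^1·y^1 ↦ 3·X^1·Y^1·Z^0.
  monomial -1·x^1·y^0 ↦ -1·X^1·Y^0·Z^1.
  monomial 2·x^0·y^2 ↦ 2·X^0·Y^2·Z^0.
  monomial -2·x^0·y^1 ↦ -2·X^0·Y^1·Z^1.
  monomial 2·x^0·y^0 ↦ 2·X^0·Y^0·Z^2.
Collecting: F(X, Y, Z) = 3*X**2 + 3*X*Y - X*Z + 2*Y**2 - 2*Y*Z + 2*Z**2.


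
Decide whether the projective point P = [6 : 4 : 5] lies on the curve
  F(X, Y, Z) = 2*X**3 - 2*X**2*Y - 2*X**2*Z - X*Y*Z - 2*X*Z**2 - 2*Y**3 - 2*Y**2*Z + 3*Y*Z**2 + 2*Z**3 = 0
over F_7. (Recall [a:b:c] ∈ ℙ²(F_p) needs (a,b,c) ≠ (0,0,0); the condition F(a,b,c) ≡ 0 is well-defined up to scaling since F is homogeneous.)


F(6,4,5) ≡ 4 (mod 7); P is NOT on the curve.

Evaluate F(6, 4, 5) term-by-term (mod 7).
  2*X**3 ↦ 2·216·1·1 = 432
  -2*X**2*Y ↦ -2·36·4·1 = -288
  -2*X**2*Z ↦ -2·36·1·5 = -360
  -X*Y*Z ↦ -1·6·4·5 = -120
  -2*X*Z**2 ↦ -2·6·1·25 = -300
  -2*Y**3 ↦ -2·1·64·1 = -128
  -2*Y**2*Z ↦ -2·1·16·5 = -160
  3*Y*Z**2 ↦ 3·1·4·25 = 300
  2*Z**3 ↦ 2·1·1·125 = 250
Sum: F(6, 4, 5) = (432) + (-288) + (-360) + (-120) + (-300) + (-128) + (-160) + (300) + (250) = -374.
Reducing mod 7: -374 ≡ 4 (mod 7).
Since F(a, b, c) ≡ 4 ≠ 0 (mod 7), P does NOT lie on the curve.


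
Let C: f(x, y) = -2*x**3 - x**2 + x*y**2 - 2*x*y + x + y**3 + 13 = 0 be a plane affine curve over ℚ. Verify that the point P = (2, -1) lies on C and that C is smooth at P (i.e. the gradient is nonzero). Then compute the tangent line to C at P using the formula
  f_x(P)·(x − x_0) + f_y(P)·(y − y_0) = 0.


Tangent line at P: -24*x - 5*y + 43 = 0.

Step 1: f(2, -1) = 0, so P lies on C.
Step 2: partial derivatives
  f_x(x, y) = -6*x**2 - 2*x + y**2 - 2*y + 1, f_y(x, y) = 2*x*y - 2*x + 3*y**2.
  f_x(P) = -24, f_y(P) = -5 (gradient nonzero, so P is smooth).
Step 3: tangent line at P: -24·(x − 2) + -5·(y − -1) = 0.
Expanding: -24*x - 5*y + 43 = 0.


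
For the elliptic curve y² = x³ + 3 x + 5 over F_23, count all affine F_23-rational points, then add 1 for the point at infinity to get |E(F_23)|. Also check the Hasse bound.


Affine points = {(1, 3), (1, 20), (3, 8), (3, 15), (4, 9), (4, 14), (6, 3), (6, 20), (7, 1), (7, 22), (8, 9), (8, 14), (9, 5), (9, 18), (10, 0), (11, 9), (11, 14), (14, 10), (14, 13), (16, 3), (16, 20), (17, 1), (17, 22), (18, 7), (18, 16), (22, 1), (22, 22)}; affine count = 27; |E(F_23)| = 28.

Discriminant check: Δ ∝ 4a³ + 27b² = 4·3³ + 27·5² = 4·27 + 27·25 ≡ 1 (mod 23). Nonzero ⇒ E is nonsingular.
For each x ∈ F_23, compute rhs = x³ + 3·x + 5 mod 23, then count y ∈ F_23 with y² ≡ rhs.
  x = 0: rhs = 5, matching y values: none (0 points).
  x = 1: rhs = 9, matching y values: 3, 20 (2 points).
  x = 2: rhs = 19, matching y values: none (0 points).
  x = 3: rhs = 18, matching y values: 8, 15 (2 points).
  x = 4: rhs = 12, matching y values: 9, 14 (2 points).
  x = 5: rhs = 7, matching y values: none (0 points).
  x = 6: rhs = 9, matching y values: 3, 20 (2 points).
  x = 7: rhs = 1, matching y values: 1, 22 (2 points).
  x = 8: rhs = 12, matching y values: 9, 14 (2 points).
  x = 9: rhs = 2, matching y values: 5, 18 (2 points).
  x = 10: rhs = 0, matching y values: 0 (1 points).
  x = 11: rhs = 12, matching y values: 9, 14 (2 points).
  x = 12: rhs = 21, matching y values: none (0 points).
  x = 13: rhs = 10, matching y values: none (0 points).
  x = 14: rhs = 8, matching y values: 10, 13 (2 points).
  x = 15: rhs = 21, matching y values: none (0 points).
  x = 16: rhs = 9, matching y values: 3, 20 (2 points).
  x = 17: rhs = 1, matching y values: 1, 22 (2 points).
  x = 18: rhs = 3, matching y values: 7, 16 (2 points).
  x = 19: rhs = 21, matching y values: none (0 points).
  x = 20: rhs = 15, matching y values: none (0 points).
  x = 21: rhs = 14, matching y values: none (0 points).
  x = 22: rhs = 1, matching y values: 1, 22 (2 points).
Total affine count: 27.
Full point count |E(F_23)| = 27 + 1 = 28.
Hasse bound: |28 − (23+1)| = |4| = 4 ≤ 2√23 ≈ 9.5917 ✓.


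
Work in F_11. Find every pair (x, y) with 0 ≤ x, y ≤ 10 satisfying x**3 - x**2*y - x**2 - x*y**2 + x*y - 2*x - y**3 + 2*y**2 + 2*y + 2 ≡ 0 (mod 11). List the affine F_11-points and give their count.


Affine F_11-points: {(0, 4), (1, 0), (1, 2), (1, 10), (2, 7), (3, 8), (4, 3), (5, 5), (7, 4), (9, 4), (10, 9)}; count = 11.

For each of the 121 pairs (x, y) ∈ F_11², evaluate f(x, y) mod 11. Record the zeros.
  x = 0: [0↦2, 1↦5, 2↦6, 3↦10, 4↦0, 5↦3, 6↦2, 7↦2, 8↦8, 9↦3, 10↦3]  zeros at y ∈ {4}
  x = 1: [0↦0, 1↦2, 2↦0, 3↦10, 4↦4, 5↦9, 6↦8, 7↦6, 8↦8, 9↦8, 10↦0]  zeros at y ∈ {0, 2, 10}
  x = 2: [0↦2, 1↦1, 2↦5, 3↦8, 4↦4, 5↦9, 6↦6, 7↦0, 8↦7, 9↦10, 10↦3]  zeros at y ∈ {7}
  x = 3: [0↦3, 1↦8, 2↦5, 3↦10, 4↦6, 5↦9, 6↦2, 7↦1, 8↦0, 9↦4, 10↦7]  zeros at y ∈ {8}
  x = 4: [0↦9, 1↦7, 2↦6, 3↦0, 4↦5, 5↦4, 6↦2, 7↦4, 8↦4, 9↦7, 10↦7]  zeros at y ∈ {3}
  x = 5: [0↦4, 1↦4, 2↦3, 3↦6, 4↦7, 5↦0, 6↦1, 7↦4, 8↦3, 9↦3, 10↦9]  zeros at y ∈ {5}
  x = 6: [0↦5, 1↦5, 2↦2, 3↦1, 4↦7, 5↦3, 6↦5, 7↦7, 8↦3, 9↦9, 10↦8]  zeros at y ∈ ∅
  x = 7: [0↦7, 1↦5, 2↦9, 3↦2, 4↦0, 5↦8, 6↦9, 7↦8, 8↦10, 9↦9, 10↦10]  zeros at y ∈ {4}
  x = 8: [0↦5, 1↦10, 2↦8, 3↦4, 4↦3, 5↦10, 6↦8, 7↦2, 8↦8, 9↦9, 10↦10]  zeros at y ∈ ∅
  x = 9: [0↦5, 1↦4, 2↦5, 3↦2, 4↦0, 5↦4, 6↦8, 7↦6, 8↦3, 9↦4, 10↦3]  zeros at y ∈ {4}
  x = 10: [0↦2, 1↦4, 2↦6, 3↦2, 4↦8, 5↦7, 6↦4, 7↦4, 8↦1, 9↦0, 10↦6]  zeros at y ∈ {9}
Collecting zeros: affine points = {(0, 4), (1, 0), (1, 2), (1, 10), (2, 7), (3, 8), (4, 3), (5, 5), (7, 4), (9, 4), (10, 9)}.
Total count |C(F_11)_aff| = 11.


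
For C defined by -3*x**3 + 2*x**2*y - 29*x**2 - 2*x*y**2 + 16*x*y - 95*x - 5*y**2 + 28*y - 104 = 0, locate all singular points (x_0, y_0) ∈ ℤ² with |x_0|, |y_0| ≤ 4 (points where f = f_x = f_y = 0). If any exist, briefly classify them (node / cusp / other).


Singular points: {(-3, 1)}; classification: cusp.

Compute partial derivatives:
  f_x = -9*x**2 + 4*x*y - 58*x - 2*y**2 + 16*y - 95.
  f_y = 2*x**2 - 4*x*y + 16*x - 10*y + 28.
Scan x_0 ∈ {−4, ..., 4}. For each x_0, f_y(x_0, y) is a polynomial in y; find its integer roots y ∈ {−4, ..., 4}, then test f_x and f at those candidates.
  x = -4: f_y(-4, y) = 6*y - 4; no integer root y with |y| ≤ 4.
  x = -3: f_y(-3, y) = 2*y - 2; vanishes at y ∈ {1}. (-3, 1): f_x = 0, f = 0 — SINGULAR.
  x = -2: f_y(-2, y) = 4 - 2*y; vanishes at y ∈ {2}. (-2, 2): f_x = -7 ≠ 0.
  x = -1: f_y(-1, y) = 14 - 6*y; no integer root y with |y| ≤ 4.
  x = 0: f_y(0, y) = 28 - 10*y; no integer root y with |y| ≤ 4.
  x = 1: f_y(1, y) = 46 - 14*y; no integer root y with |y| ≤ 4.
  x = 2: f_y(2, y) = 68 - 18*y; no integer root y with |y| ≤ 4.
  x = 3: f_y(3, y) = 94 - 22*y; no integer root y with |y| ≤ 4.
  x = 4: f_y(4, y) = 124 - 26*y; no integer root y with |y| ≤ 4.
Only singular point on the grid: (-3, 1).
Classify: substitute x = -3 + u, y = 1 + v and expand: f = -3*u**3 + 2*u**2*v - 2*u*v**2 + v**2.
No constant or linear terms (consistent with a singular point). Quadratic part: v**2. Cubic part: -3*u**3 + 2*u**2*v - 2*u*v**2.
The quadratic part v**2 is a perfect square, so there is a single (double) tangent line v = 0, i.e. y = 1. Restricting the cubic part to that line (v = 0) leaves -3*u**3 ≠ 0, so f is not divisible by v and the branch is v² ≈ 3*u**3 to lowest order — this is a cusp.
Classification: cusp.


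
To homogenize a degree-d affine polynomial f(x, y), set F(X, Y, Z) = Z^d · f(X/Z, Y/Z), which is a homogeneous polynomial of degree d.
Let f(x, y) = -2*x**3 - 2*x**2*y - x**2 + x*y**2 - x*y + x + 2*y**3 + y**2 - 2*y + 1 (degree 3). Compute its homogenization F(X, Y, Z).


F(X, Y, Z) = -2*X**3 - 2*X**2*Y - X**2*Z + X*Y**2 - X*Y*Z + X*Z**2 + 2*Y**3 + Y**2*Z - 2*Y*Z**2 + Z**3

deg(f) = 3.
Substitute x = X/Z, y = Y/Z into f, then multiply by Z^3.
  monomial -2·x^3·y^0 ↦ -2·X^3·Y^0·Z^0.
  monomial -2·x^2·y^1 ↦ -2·X^2·Y^1·Z^0.
  monomial -1·x^2·y^0 ↦ -1·X^2·Y^0·Z^1.
  monomial 1·x^1·y^2 ↦ 1·X^1·Y^2·Z^0.
  monomial -1·x^1·y^1 ↦ -1·X^1·Y^1·Z^1.
  monomial 1·x^1·y^0 ↦ 1·X^1·Y^0·Z^2.
  monomial 2·x^0·y^3 ↦ 2·X^0·Y^3·Z^0.
  monomial 1·x^0·y^2 ↦ 1·X^0·Y^2·Z^1.
  monomial -2·x^0·y^1 ↦ -2·X^0·Y^1·Z^2.
  monomial 1·x^0·y^0 ↦ 1·X^0·Y^0·Z^3.
Collecting: F(X, Y, Z) = -2*X**3 - 2*X**2*Y - X**2*Z + X*Y**2 - X*Y*Z + X*Z**2 + 2*Y**3 + Y**2*Z - 2*Y*Z**2 + Z**3.


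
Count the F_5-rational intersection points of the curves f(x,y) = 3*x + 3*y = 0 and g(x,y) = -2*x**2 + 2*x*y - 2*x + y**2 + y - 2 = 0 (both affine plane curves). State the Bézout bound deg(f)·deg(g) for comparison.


Common zeros: {(2, 3)}; count = 1; Bézout bound = 2.

deg(f) = 1, deg(g) = 2, so Bézout bound = 2.
Scan x ∈ F_5. For each x, list the y ∈ F_5 with f(x, y) ≡ 0 and those with g(x, y) ≡ 0 (mod 5); the common zeros in that column are the intersection.
  x = 0: f ≡ 0 at y ∈ {0}; g ≡ 0 at y ∈ {1, 3}; common: ∅.
  x = 1: f ≡ 0 at y ∈ {4}; g ≡ 0 at y ∈ ∅; common: ∅.
  x = 2: f ≡ 0 at y ∈ {3}; g ≡ 0 at y ∈ {2, 3}; common: {3}.
  x = 3: f ≡ 0 at y ∈ {2}; g ≡ 0 at y ∈ ∅; common: ∅.
  x = 4: f ≡ 0 at y ∈ {1}; g ≡ 0 at y ∈ {2, 4}; common: ∅.
Collecting: common zeros = {(2, 3)}, so the count is 1.
Comparison with the Bézout bound: 1 ≤ 2 = deg(f)·deg(g), as expected for curves with no common component (the affine F_5-count falls short of the bound because intersections may lie at infinity, over extension fields, or carry multiplicity).


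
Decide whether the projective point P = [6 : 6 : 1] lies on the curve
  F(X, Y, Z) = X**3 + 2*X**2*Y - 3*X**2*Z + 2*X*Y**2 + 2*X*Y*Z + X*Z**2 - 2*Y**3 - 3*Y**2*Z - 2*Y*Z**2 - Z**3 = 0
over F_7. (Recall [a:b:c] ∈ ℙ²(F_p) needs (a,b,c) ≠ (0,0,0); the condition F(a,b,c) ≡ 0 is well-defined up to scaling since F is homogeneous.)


F(6,6,1) ≡ 0 (mod 7); P is on the curve.

Evaluate F(6, 6, 1) term-by-term (mod 7).
  X**3 ↦ 1·216·1·1 = 216
  2*X**2*Y ↦ 2·36·6·1 = 432
  -3*X**2*Z ↦ -3·36·1·1 = -108
  2*X*Y**2 ↦ 2·6·36·1 = 432
  2*X*Y*Z ↦ 2·6·6·1 = 72
  X*Z**2 ↦ 1·6·1·1 = 6
  -2*Y**3 ↦ -2·1·216·1 = -432
  -3*Y**2*Z ↦ -3·1·36·1 = -108
  -2*Y*Z**2 ↦ -2·1·6·1 = -12
  -Z**3 ↦ -1·1·1·1 = -1
Sum: F(6, 6, 1) = (216) + (432) + (-108) + (432) + (72) + (6) + (-432) + (-108) + (-12) + (-1) = 497.
Reducing mod 7: 497 ≡ 0 (mod 7).
Since F(a, b, c) ≡ 0 (mod 7), P lies on the curve.


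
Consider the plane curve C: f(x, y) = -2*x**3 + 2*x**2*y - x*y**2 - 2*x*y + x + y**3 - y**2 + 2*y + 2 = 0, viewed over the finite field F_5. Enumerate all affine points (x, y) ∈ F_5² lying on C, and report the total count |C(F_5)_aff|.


Affine F_5-points: {(0, 2), (1, 2), (4, 1)}; count = 3.

For each of the 25 pairs (x, y) ∈ F_5², evaluate f(x, y) mod 5. Record the zeros.
  x = 0: [0↦2, 1↦4, 2↦0, 3↦1, 4↦3]  zeros at y ∈ {2}
  x = 1: [0↦1, 1↦2, 2↦0, 3↦1, 4↦1]  zeros at y ∈ {2}
  x = 2: [0↦3, 1↦2, 2↦1, 3↦1, 4↦3]  zeros at y ∈ ∅
  x = 3: [0↦1, 1↦2, 2↦1, 3↦4, 4↦2]  zeros at y ∈ ∅
  x = 4: [0↦3, 1↦0, 2↦3, 3↦3, 4↦1]  zeros at y ∈ {1}
Collecting zeros: affine points = {(0, 2), (1, 2), (4, 1)}.
Total count |C(F_5)_aff| = 3.


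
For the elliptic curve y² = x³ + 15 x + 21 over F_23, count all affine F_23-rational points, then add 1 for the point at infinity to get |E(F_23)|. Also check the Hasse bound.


Affine points = {(2, 6), (2, 17), (3, 1), (3, 22), (7, 3), (7, 20), (8, 3), (8, 20), (14, 10), (14, 13), (19, 9), (19, 14), (20, 8), (20, 15), (21, 11), (21, 12)}; affine count = 16; |E(F_23)| = 17.

Discriminant check: Δ ∝ 4a³ + 27b² = 4·15³ + 27·21² = 4·3375 + 27·441 ≡ 15 (mod 23). Nonzero ⇒ E is nonsingular.
For each x ∈ F_23, compute rhs = x³ + 15·x + 21 mod 23, then count y ∈ F_23 with y² ≡ rhs.
  x = 0: rhs = 21, matching y values: none (0 points).
  x = 1: rhs = 14, matching y values: none (0 points).
  x = 2: rhs = 13, matching y values: 6, 17 (2 points).
  x = 3: rhs = 1, matching y values: 1, 22 (2 points).
  x = 4: rhs = 7, matching y values: none (0 points).
  x = 5: rhs = 14, matching y values: none (0 points).
  x = 6: rhs = 5, matching y values: none (0 points).
  x = 7: rhs = 9, matching y values: 3, 20 (2 points).
  x = 8: rhs = 9, matching y values: 3, 20 (2 points).
  x = 9: rhs = 11, matching y values: none (0 points).
  x = 10: rhs = 21, matching y values: none (0 points).
  x = 11: rhs = 22, matching y values: none (0 points).
  x = 12: rhs = 20, matching y values: none (0 points).
  x = 13: rhs = 21, matching y values: none (0 points).
  x = 14: rhs = 8, matching y values: 10, 13 (2 points).
  x = 15: rhs = 10, matching y values: none (0 points).
  x = 16: rhs = 10, matching y values: none (0 points).
  x = 17: rhs = 14, matching y values: none (0 points).
  x = 18: rhs = 5, matching y values: none (0 points).
  x = 19: rhs = 12, matching y values: 9, 14 (2 points).
  x = 20: rhs = 18, matching y values: 8, 15 (2 points).
  x = 21: rhs = 6, matching y values: 11, 12 (2 points).
  x = 22: rhs = 5, matching y values: none (0 points).
Total affine count: 16.
Full point count |E(F_23)| = 16 + 1 = 17.
Hasse bound: |17 − (23+1)| = |-7| = 7 ≤ 2√23 ≈ 9.5917 ✓.


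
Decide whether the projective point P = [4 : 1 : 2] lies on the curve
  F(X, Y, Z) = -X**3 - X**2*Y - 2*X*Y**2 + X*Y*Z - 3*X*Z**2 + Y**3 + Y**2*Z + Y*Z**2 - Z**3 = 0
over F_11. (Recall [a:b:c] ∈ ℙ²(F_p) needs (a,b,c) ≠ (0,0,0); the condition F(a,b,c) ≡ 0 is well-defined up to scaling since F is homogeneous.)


F(4,1,2) ≡ 3 (mod 11); P is NOT on the curve.

Evaluate F(4, 1, 2) term-by-term (mod 11).
  -X**3 ↦ -1·64·1·1 = -64
  -X**2*Y ↦ -1·16·1·1 = -16
  -2*X*Y**2 ↦ -2·4·1·1 = -8
  X*Y*Z ↦ 1·4·1·2 = 8
  -3*X*Z**2 ↦ -3·4·1·4 = -48
  Y**3 ↦ 1·1·1·1 = 1
  Y**2*Z ↦ 1·1·1·2 = 2
  Y*Z**2 ↦ 1·1·1·4 = 4
  -Z**3 ↦ -1·1·1·8 = -8
Sum: F(4, 1, 2) = (-64) + (-16) + (-8) + (8) + (-48) + (1) + (2) + (4) + (-8) = -129.
Reducing mod 11: -129 ≡ 3 (mod 11).
Since F(a, b, c) ≡ 3 ≠ 0 (mod 11), P does NOT lie on the curve.


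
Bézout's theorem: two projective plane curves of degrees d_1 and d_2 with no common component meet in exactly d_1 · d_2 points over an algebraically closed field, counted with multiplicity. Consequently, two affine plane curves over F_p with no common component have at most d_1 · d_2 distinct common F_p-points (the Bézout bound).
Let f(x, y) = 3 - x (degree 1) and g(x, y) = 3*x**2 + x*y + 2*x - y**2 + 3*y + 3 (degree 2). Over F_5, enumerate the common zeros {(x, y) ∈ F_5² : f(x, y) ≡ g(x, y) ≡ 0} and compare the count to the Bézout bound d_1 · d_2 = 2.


Common zeros: {(3, 3)}; count = 1; Bézout bound = 2.

deg(f) = 1, deg(g) = 2, so Bézout bound = 2.
Scan x ∈ F_5. For each x, list the y ∈ F_5 with f(x, y) ≡ 0 and those with g(x, y) ≡ 0 (mod 5); the common zeros in that column are the intersection.
  x = 0: f ≡ 0 at y ∈ ∅; g ≡ 0 at y ∈ {1, 2}; common: ∅.
  x = 1: f ≡ 0 at y ∈ ∅; g ≡ 0 at y ∈ ∅; common: ∅.
  x = 2: f ≡ 0 at y ∈ ∅; g ≡ 0 at y ∈ {2, 3}; common: ∅.
  x = 3: f ≡ 0 at y ∈ {0, 1, 2, 3, 4}; g ≡ 0 at y ∈ {3}; common: {3}.
  x = 4: f ≡ 0 at y ∈ ∅; g ≡ 0 at y ∈ {1}; common: ∅.
Collecting: common zeros = {(3, 3)}, so the count is 1.
Comparison with the Bézout bound: 1 ≤ 2 = deg(f)·deg(g), as expected for curves with no common component (the affine F_5-count falls short of the bound because intersections may lie at infinity, over extension fields, or carry multiplicity).


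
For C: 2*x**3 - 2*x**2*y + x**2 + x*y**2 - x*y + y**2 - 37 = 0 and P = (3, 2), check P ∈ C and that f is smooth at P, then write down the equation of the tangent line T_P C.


Tangent line at P: 38*x - 5*y - 104 = 0.

Step 1: f(3, 2) = 0, so P lies on C.
Step 2: partial derivatives
  f_x(x, y) = 6*x**2 - 4*x*y + 2*x + y**2 - y, f_y(x, y) = -2*x**2 + 2*x*y - x + 2*y.
  f_x(P) = 38, f_y(P) = -5 (gradient nonzero, so P is smooth).
Step 3: tangent line at P: 38·(x − 3) + -5·(y − 2) = 0.
Expanding: 38*x - 5*y - 104 = 0.


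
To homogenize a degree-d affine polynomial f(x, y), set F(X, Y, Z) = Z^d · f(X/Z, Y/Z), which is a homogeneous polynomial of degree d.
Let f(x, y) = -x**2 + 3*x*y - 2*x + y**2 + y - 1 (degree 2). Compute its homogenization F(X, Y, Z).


F(X, Y, Z) = -X**2 + 3*X*Y - 2*X*Z + Y**2 + Y*Z - Z**2

deg(f) = 2.
Substitute x = X/Z, y = Y/Z into f, then multiply by Z^2.
  monomial -1·x^2·y^0 ↦ -1·X^2·Y^0·Z^0.
  monomial 3·x^1·y^1 ↦ 3·X^1·Y^1·Z^0.
  monomial -2·x^1·y^0 ↦ -2·X^1·Y^0·Z^1.
  monomial 1·x^0·y^2 ↦ 1·X^0·Y^2·Z^0.
  monomial 1·x^0·y^1 ↦ 1·X^0·Y^1·Z^1.
  monomial -1·x^0·y^0 ↦ -1·X^0·Y^0·Z^2.
Collecting: F(X, Y, Z) = -X**2 + 3*X*Y - 2*X*Z + Y**2 + Y*Z - Z**2.


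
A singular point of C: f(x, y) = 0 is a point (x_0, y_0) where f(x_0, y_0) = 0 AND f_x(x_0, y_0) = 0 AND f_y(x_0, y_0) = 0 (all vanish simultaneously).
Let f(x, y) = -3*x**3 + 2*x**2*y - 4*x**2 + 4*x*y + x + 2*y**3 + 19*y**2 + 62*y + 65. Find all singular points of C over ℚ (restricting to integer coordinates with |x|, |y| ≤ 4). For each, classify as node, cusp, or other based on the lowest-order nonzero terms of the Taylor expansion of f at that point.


Singular points: {(-1, -3)}; classification: node.

Compute partial derivatives:
  f_x = -9*x**2 + 4*x*y - 8*x + 4*y + 1.
  f_y = 2*x**2 + 4*x + 6*y**2 + 38*y + 62.
Scan x_0 ∈ {−4, ..., 4}. For each x_0, f_y(x_0, y) is a polynomial in y; find its integer roots y ∈ {−4, ..., 4}, then test f_x and f at those candidates.
  x = -4: f_y(-4, y) = 6*y**2 + 38*y + 78; no integer root y with |y| ≤ 4.
  x = -3: f_y(-3, y) = 6*y**2 + 38*y + 68; no integer root y with |y| ≤ 4.
  x = -2: f_y(-2, y) = 6*y**2 + 38*y + 62; no integer root y with |y| ≤ 4.
  x = -1: f_y(-1, y) = 6*y**2 + 38*y + 60; vanishes at y ∈ {-3}. (-1, -3): f_x = 0, f = 0 — SINGULAR.
  x = 0: f_y(0, y) = 6*y**2 + 38*y + 62; no integer root y with |y| ≤ 4.
  x = 1: f_y(1, y) = 6*y**2 + 38*y + 68; no integer root y with |y| ≤ 4.
  x = 2: f_y(2, y) = 6*y**2 + 38*y + 78; no integer root y with |y| ≤ 4.
  x = 3: f_y(3, y) = 6*y**2 + 38*y + 92; no integer root y with |y| ≤ 4.
  x = 4: f_y(4, y) = 6*y**2 + 38*y + 110; no integer root y with |y| ≤ 4.
Only singular point on the grid: (-1, -3).
Classify: substitute x = -1 + u, y = -3 + v and expand: f = -3*u**3 + 2*u**2*v - u**2 + 2*v**3 + v**2.
No constant or linear terms (consistent with a singular point). Quadratic part: -u**2 + v**2. Cubic part: -3*u**3 + 2*u**2*v + 2*v**3.
The quadratic part v**2 - u**2 = (v − u)(v + u) splits into two distinct linear factors, so there are two distinct tangent lines y − -3 = ±(x − -1) — this is a node (ordinary double point).
Classification: node.


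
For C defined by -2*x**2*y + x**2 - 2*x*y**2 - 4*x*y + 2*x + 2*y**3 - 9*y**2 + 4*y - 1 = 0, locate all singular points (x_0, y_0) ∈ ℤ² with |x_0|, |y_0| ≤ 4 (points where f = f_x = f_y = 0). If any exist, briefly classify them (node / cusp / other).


Singular points: {(-2, 1)}; classification: node.

Compute partial derivatives:
  f_x = -4*x*y + 2*x - 2*y**2 - 4*y + 2.
  f_y = -2*x**2 - 4*x*y - 4*x + 6*y**2 - 18*y + 4.
Scan x_0 ∈ {−4, ..., 4}. For each x_0, f_y(x_0, y) is a polynomial in y; find its integer roots y ∈ {−4, ..., 4}, then test f_x and f at those candidates.
  x = -4: f_y(-4, y) = 6*y**2 - 2*y - 12; no integer root y with |y| ≤ 4.
  x = -3: f_y(-3, y) = 6*y**2 - 6*y - 2; no integer root y with |y| ≤ 4.
  x = -2: f_y(-2, y) = 6*y**2 - 10*y + 4; vanishes at y ∈ {1}. (-2, 1): f_x = 0, f = 0 — SINGULAR.
  x = -1: f_y(-1, y) = 6*y**2 - 14*y + 6; no integer root y with |y| ≤ 4.
  x = 0: f_y(0, y) = 6*y**2 - 18*y + 4; no integer root y with |y| ≤ 4.
  x = 1: f_y(1, y) = 6*y**2 - 22*y - 2; no integer root y with |y| ≤ 4.
  x = 2: f_y(2, y) = 6*y**2 - 26*y - 12; no integer root y with |y| ≤ 4.
  x = 3: f_y(3, y) = 6*y**2 - 30*y - 26; no integer root y with |y| ≤ 4.
  x = 4: f_y(4, y) = 6*y**2 - 34*y - 44; no integer root y with |y| ≤ 4.
Only singular point on the grid: (-2, 1).
Classify: substitute x = -2 + u, y = 1 + v and expand: f = -2*u**2*v - u**2 - 2*u*v**2 + 2*v**3 + v**2.
No constant or linear terms (consistent with a singular point). Quadratic part: -u**2 + v**2. Cubic part: -2*u**2*v - 2*u*v**2 + 2*v**3.
The quadratic part v**2 - u**2 = (v − u)(v + u) splits into two distinct linear factors, so there are two distinct tangent lines y − 1 = ±(x − -2) — this is a node (ordinary double point).
Classification: node.


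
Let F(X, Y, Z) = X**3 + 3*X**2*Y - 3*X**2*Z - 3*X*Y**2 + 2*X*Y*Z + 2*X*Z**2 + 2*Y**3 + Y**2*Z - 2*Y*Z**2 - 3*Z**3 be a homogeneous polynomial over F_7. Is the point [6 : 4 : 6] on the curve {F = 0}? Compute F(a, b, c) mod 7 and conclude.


F(6,4,6) ≡ 0 (mod 7); P is on the curve.

Evaluate F(6, 4, 6) term-by-term (mod 7).
  X**3 ↦ 1·216·1·1 = 216
  3*X**2*Y ↦ 3·36·4·1 = 432
  -3*X**2*Z ↦ -3·36·1·6 = -648
  -3*X*Y**2 ↦ -3·6·16·1 = -288
  2*X*Y*Z ↦ 2·6·4·6 = 288
  2*X*Z**2 ↦ 2·6·1·36 = 432
  2*Y**3 ↦ 2·1·64·1 = 128
  Y**2*Z ↦ 1·1·16·6 = 96
  -2*Y*Z**2 ↦ -2·1·4·36 = -288
  -3*Z**3 ↦ -3·1·1·216 = -648
Sum: F(6, 4, 6) = (216) + (432) + (-648) + (-288) + (288) + (432) + (128) + (96) + (-288) + (-648) = -280.
Reducing mod 7: -280 ≡ 0 (mod 7).
Since F(a, b, c) ≡ 0 (mod 7), P lies on the curve.


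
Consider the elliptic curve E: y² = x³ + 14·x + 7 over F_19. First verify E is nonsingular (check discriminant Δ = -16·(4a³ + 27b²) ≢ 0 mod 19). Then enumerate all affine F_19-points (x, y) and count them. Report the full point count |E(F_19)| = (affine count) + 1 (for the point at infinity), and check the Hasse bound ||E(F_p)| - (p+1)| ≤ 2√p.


Affine points = {(0, 8), (0, 11), (2, 9), (2, 10), (3, 0), (7, 7), (7, 12), (8, 2), (8, 17), (9, 8), (9, 11), (10, 8), (10, 11), (13, 7), (13, 12), (15, 1), (15, 18), (17, 3), (17, 16), (18, 7), (18, 12)}; affine count = 21; |E(F_19)| = 22.

Discriminant check: Δ ∝ 4a³ + 27b² = 4·14³ + 27·7² = 4·2744 + 27·49 ≡ 6 (mod 19). Nonzero ⇒ E is nonsingular.
For each x ∈ F_19, compute rhs = x³ + 14·x + 7 mod 19, then count y ∈ F_19 with y² ≡ rhs.
  x = 0: rhs = 7, matching y values: 8, 11 (2 points).
  x = 1: rhs = 3, matching y values: none (0 points).
  x = 2: rhs = 5, matching y values: 9, 10 (2 points).
  x = 3: rhs = 0, matching y values: 0 (1 points).
  x = 4: rhs = 13, matching y values: none (0 points).
  x = 5: rhs = 12, matching y values: none (0 points).
  x = 6: rhs = 3, matching y values: none (0 points).
  x = 7: rhs = 11, matching y values: 7, 12 (2 points).
  x = 8: rhs = 4, matching y values: 2, 17 (2 points).
  x = 9: rhs = 7, matching y values: 8, 11 (2 points).
  x = 10: rhs = 7, matching y values: 8, 11 (2 points).
  x = 11: rhs = 10, matching y values: none (0 points).
  x = 12: rhs = 3, matching y values: none (0 points).
  x = 13: rhs = 11, matching y values: 7, 12 (2 points).
  x = 14: rhs = 2, matching y values: none (0 points).
  x = 15: rhs = 1, matching y values: 1, 18 (2 points).
  x = 16: rhs = 14, matching y values: none (0 points).
  x = 17: rhs = 9, matching y values: 3, 16 (2 points).
  x = 18: rhs = 11, matching y values: 7, 12 (2 points).
Total affine count: 21.
Full point count |E(F_19)| = 21 + 1 = 22.
Hasse bound: |22 − (19+1)| = |2| = 2 ≤ 2√19 ≈ 8.7178 ✓.


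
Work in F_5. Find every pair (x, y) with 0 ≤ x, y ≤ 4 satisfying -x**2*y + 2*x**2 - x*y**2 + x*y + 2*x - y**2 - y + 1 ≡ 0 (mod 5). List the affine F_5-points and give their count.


Affine F_5-points: {(0, 2), (1, 0), (1, 2), (2, 2), (3, 0), (3, 2), (4, 2)}; count = 7.

For each of the 25 pairs (x, y) ∈ F_5², evaluate f(x, y) mod 5. Record the zeros.
  x = 0: [0↦1, 1↦4, 2↦0, 3↦4, 4↦1]  zeros at y ∈ {2}
  x = 1: [0↦0, 1↦2, 2↦0, 3↦4, 4↦4]  zeros at y ∈ {0, 2}
  x = 2: [0↦3, 1↦2, 2↦0, 3↦2, 4↦3]  zeros at y ∈ {2}
  x = 3: [0↦0, 1↦4, 2↦0, 3↦3, 4↦3]  zeros at y ∈ {0, 2}
  x = 4: [0↦1, 1↦3, 2↦0, 3↦2, 4↦4]  zeros at y ∈ {2}
Collecting zeros: affine points = {(0, 2), (1, 0), (1, 2), (2, 2), (3, 0), (3, 2), (4, 2)}.
Total count |C(F_5)_aff| = 7.


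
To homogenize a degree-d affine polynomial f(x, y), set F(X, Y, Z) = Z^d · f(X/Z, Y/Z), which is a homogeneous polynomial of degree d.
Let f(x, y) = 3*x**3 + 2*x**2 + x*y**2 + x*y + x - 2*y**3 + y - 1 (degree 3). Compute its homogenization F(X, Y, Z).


F(X, Y, Z) = 3*X**3 + 2*X**2*Z + X*Y**2 + X*Y*Z + X*Z**2 - 2*Y**3 + Y*Z**2 - Z**3

deg(f) = 3.
Substitute x = X/Z, y = Y/Z into f, then multiply by Z^3.
  monomial 3·x^3·y^0 ↦ 3·X^3·Y^0·Z^0.
  monomial 2·x^2·y^0 ↦ 2·X^2·Y^0·Z^1.
  monomial 1·x^1·y^2 ↦ 1·X^1·Y^2·Z^0.
  monomial 1·x^1·y^1 ↦ 1·X^1·Y^1·Z^1.
  monomial 1·x^1·y^0 ↦ 1·X^1·Y^0·Z^2.
  monomial -2·x^0·y^3 ↦ -2·X^0·Y^3·Z^0.
  monomial 1·x^0·y^1 ↦ 1·X^0·Y^1·Z^2.
  monomial -1·x^0·y^0 ↦ -1·X^0·Y^0·Z^3.
Collecting: F(X, Y, Z) = 3*X**3 + 2*X**2*Z + X*Y**2 + X*Y*Z + X*Z**2 - 2*Y**3 + Y*Z**2 - Z**3.
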